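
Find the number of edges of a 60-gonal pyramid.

120

A pyramid on an n-gon base has one n-gon and n triangles: V = 60 + 1 = 61, E = 2·60 = 120, F = 60 + 1 = 61.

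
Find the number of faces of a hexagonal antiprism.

14

An antiprism on an n-gon has two n-gon caps and 2n triangles: V = 2·6 = 12, E = 4·6 = 24, F = 2·6 + 2 = 14.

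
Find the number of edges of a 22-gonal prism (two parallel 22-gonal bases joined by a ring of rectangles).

A prism on an n-gon has two n-gon bases and n rectangular sides: V = 2·22 = 44, E = 3·22 = 66, F = 22 + 2 = 24.
Check: V − E + F = 44 − 66 + 24 = 2.

66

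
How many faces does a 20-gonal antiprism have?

An antiprism on an n-gon has two n-gon caps and 2n triangles: V = 2·20 = 40, E = 4·20 = 80, F = 2·20 + 2 = 42.

42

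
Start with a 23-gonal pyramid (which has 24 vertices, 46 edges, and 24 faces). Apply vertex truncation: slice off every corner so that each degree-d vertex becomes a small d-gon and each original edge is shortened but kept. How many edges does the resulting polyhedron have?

138

Truncation replaces each original edge-end by a new vertex, so V′ = 2E = 92.
Each original edge survives, and each old vertex of degree d contributes d new edges; summing degrees gives Σd = 2E, so E′ = E + 2E = 3E = 138.
Each original face survives and each original vertex becomes one new face: F′ = F + V = 48.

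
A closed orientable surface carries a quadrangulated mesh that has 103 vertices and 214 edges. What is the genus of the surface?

3

Every face is a square and each edge borders two faces, so 4F = 2·214, giving F = 107.
χ = V − E + F = 103 − 214 + 107 = -4.
For a closed orientable surface χ = 2 − 2g, so g = (2 − (-4))/2 = 3.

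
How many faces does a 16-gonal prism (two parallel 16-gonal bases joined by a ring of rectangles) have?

18

A prism on an n-gon has two n-gon bases and n rectangular sides: V = 2·16 = 32, E = 3·16 = 48, F = 16 + 2 = 18.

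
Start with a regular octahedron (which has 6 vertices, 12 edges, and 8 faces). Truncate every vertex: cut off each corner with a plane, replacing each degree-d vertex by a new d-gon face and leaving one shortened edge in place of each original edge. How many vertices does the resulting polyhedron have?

24

Truncation replaces each original edge-end by a new vertex, so V′ = 2E = 24.
Each original edge survives, and each old vertex of degree d contributes d new edges; summing degrees gives Σd = 2E, so E′ = E + 2E = 3E = 36.
Each original face survives and each original vertex becomes one new face: F′ = F + V = 14.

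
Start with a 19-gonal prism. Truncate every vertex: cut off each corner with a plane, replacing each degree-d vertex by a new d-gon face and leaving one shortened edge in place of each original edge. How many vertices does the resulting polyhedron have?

The base solid has V = 38, E = 57, F = 21.
Truncation replaces each original edge-end by a new vertex, so V′ = 2E = 114.
Each original edge survives, and each old vertex of degree d contributes d new edges; summing degrees gives Σd = 2E, so E′ = E + 2E = 3E = 171.
Each original face survives and each original vertex becomes one new face: F′ = F + V = 59.

114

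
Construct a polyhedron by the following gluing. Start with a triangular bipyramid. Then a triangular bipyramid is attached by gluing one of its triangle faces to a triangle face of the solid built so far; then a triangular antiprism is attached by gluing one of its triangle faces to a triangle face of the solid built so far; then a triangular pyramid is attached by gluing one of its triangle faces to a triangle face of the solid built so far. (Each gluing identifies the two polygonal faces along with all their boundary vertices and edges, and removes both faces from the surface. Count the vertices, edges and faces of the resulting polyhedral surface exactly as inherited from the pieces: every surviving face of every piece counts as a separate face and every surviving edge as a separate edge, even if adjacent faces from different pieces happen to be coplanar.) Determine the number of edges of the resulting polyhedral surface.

A triangular bipyramid: V=5, E=9, F=6.
Attach a triangular bipyramid (V=5, E=9, F=6) along a 3-gon: merge 3 vertices and 3 edges, delete both glued faces → V=7, E=15, F=10.
Attach a triangular antiprism (V=6, E=12, F=8) along a 3-gon: merge 3 vertices and 3 edges, delete both glued faces → V=10, E=24, F=16.
Attach a triangular pyramid (V=4, E=6, F=4) along a 3-gon: merge 3 vertices and 3 edges, delete both glued faces → V=11, E=27, F=18.
Check: V − E + F = 11 − 27 + 18 = 2.

27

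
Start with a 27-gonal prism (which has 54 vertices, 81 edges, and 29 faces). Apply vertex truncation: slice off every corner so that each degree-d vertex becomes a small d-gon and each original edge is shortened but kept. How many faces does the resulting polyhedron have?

83

Truncation replaces each original edge-end by a new vertex, so V′ = 2E = 162.
Each original edge survives, and each old vertex of degree d contributes d new edges; summing degrees gives Σd = 2E, so E′ = E + 2E = 3E = 243.
Each original face survives and each original vertex becomes one new face: F′ = F + V = 83.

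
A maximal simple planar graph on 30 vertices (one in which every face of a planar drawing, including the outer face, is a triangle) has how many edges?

In a plane triangulation 3F = 2E and V − E + F = 2, so E = 3V − 6 = 3·30 − 6 = 84.

84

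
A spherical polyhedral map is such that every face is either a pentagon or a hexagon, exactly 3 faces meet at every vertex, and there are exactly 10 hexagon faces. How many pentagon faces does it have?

Let x be the number of pentagons; then F = 10 + x.
Edge–face incidences: 2E = 6·10 + 5·x = 60 + 5x.
Every vertex has degree 3, so 3V = 2E.
Euler: V − E + F = 2 ⇒ (2E)/3 − E + (10 + x) = 2.
Multiply by 6: 2·(2E) − 3·(2E) + 6·(10 + x) = 12, i.e. 60 + 6x − (60 + 5x) = 12.
Collecting terms: x = 12.
Then 2E = 60 + 5·12 = 120, so E = 60, V = 2E/3 = 40, F = 10 + 12 = 22.

12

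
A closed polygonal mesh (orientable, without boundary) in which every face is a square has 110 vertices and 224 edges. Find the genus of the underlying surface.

Every face is a square and each edge borders two faces, so 4F = 2·224, giving F = 112.
χ = V − E + F = 110 − 224 + 112 = -2.
For a closed orientable surface χ = 2 − 2g, so g = (2 − (-2))/2 = 2.

2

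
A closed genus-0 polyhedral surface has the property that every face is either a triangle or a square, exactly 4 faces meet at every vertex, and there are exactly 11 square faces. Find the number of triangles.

8

Let x be the number of triangles; then F = 11 + x.
Edge–face incidences: 2E = 4·11 + 3·x = 44 + 3x.
Every vertex has degree 4, so 4V = 2E.
Euler: V − E + F = 2 ⇒ (2E)/4 − E + (11 + x) = 2.
Multiply by 8: 2·(2E) − 4·(2E) + 8·(11 + x) = 16, i.e. 88 + 8x − 2·(44 + 3x) = 16.
Collecting terms: 2x = 16, so x = 8.
Then 2E = 44 + 3·8 = 68, so E = 34, V = 2E/4 = 17, F = 11 + 8 = 19.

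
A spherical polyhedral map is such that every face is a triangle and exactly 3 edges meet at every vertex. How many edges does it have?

6

Each face has 3 edges and each edge borders two faces, so 2E = 3F.
Each vertex has degree 3, so 3V = 2E and hence V = 3F/3.
Euler: V − E + F = 2 ⇒ (3F/3) − (3F/2) + F = 2.
Multiply by 6: (6 − 9 + 6)F = 12, i.e. 3F = 12.
So F = 4, E = 3·4/2 = 6, V = 3·4/3 = 4.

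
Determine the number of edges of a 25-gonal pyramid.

A pyramid on an n-gon base has one n-gon and n triangles: V = 25 + 1 = 26, E = 2·25 = 50, F = 25 + 1 = 26.

50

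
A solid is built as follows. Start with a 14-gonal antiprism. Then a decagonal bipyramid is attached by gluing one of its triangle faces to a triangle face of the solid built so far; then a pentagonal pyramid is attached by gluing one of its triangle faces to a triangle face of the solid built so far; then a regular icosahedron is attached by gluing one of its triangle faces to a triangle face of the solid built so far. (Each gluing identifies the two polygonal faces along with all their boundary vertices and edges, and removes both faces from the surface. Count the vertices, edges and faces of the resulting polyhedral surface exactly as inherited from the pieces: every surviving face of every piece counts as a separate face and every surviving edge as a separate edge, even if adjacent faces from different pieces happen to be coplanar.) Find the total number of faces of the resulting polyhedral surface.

A 14-gonal antiprism: V=28, E=56, F=30.
Attach a decagonal bipyramid (V=12, E=30, F=20) along a 3-gon: merge 3 vertices and 3 edges, delete both glued faces → V=37, E=83, F=48.
Attach a pentagonal pyramid (V=6, E=10, F=6) along a 3-gon: merge 3 vertices and 3 edges, delete both glued faces → V=40, E=90, F=52.
Attach a regular icosahedron (V=12, E=30, F=20) along a 3-gon: merge 3 vertices and 3 edges, delete both glued faces → V=49, E=117, F=70.
Check: V − E + F = 49 − 117 + 70 = 2.

70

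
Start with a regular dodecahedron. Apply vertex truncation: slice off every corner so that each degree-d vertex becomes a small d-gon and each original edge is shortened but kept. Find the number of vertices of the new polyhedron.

60

The base solid has V = 20, E = 30, F = 12.
Truncation replaces each original edge-end by a new vertex, so V′ = 2E = 60.
Each original edge survives, and each old vertex of degree d contributes d new edges; summing degrees gives Σd = 2E, so E′ = E + 2E = 3E = 90.
Each original face survives and each original vertex becomes one new face: F′ = F + V = 32.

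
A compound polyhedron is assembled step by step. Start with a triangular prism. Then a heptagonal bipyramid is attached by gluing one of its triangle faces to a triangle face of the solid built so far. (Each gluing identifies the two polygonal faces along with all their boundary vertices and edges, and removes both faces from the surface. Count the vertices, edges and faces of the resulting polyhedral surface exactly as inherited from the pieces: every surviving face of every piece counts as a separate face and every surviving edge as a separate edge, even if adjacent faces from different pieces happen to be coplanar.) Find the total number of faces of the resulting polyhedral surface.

A triangular prism: V=6, E=9, F=5.
Attach a heptagonal bipyramid (V=9, E=21, F=14) along a 3-gon: merge 3 vertices and 3 edges, delete both glued faces → V=12, E=27, F=17.
Check: V − E + F = 12 − 27 + 17 = 2.

17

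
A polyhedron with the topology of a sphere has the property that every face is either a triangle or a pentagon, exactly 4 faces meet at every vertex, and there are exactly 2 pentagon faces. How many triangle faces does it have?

10

Let x be the number of triangles; then F = 2 + x.
Edge–face incidences: 2E = 5·2 + 3·x = 10 + 3x.
Every vertex has degree 4, so 4V = 2E.
Euler: V − E + F = 2 ⇒ (2E)/4 − E + (2 + x) = 2.
Multiply by 8: 2·(2E) − 4·(2E) + 8·(2 + x) = 16, i.e. 16 + 8x − 2·(10 + 3x) = 16.
Collecting terms: 2x − 4 = 16, so 2x = 20, so x = 10.
Then 2E = 10 + 3·10 = 40, so E = 20, V = 2E/4 = 10, F = 2 + 10 = 12.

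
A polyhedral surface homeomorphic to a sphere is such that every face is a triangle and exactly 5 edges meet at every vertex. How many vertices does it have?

12

Each face has 3 edges and each edge borders two faces, so 2E = 3F.
Each vertex has degree 5, so 5V = 2E and hence V = 3F/5.
Euler: V − E + F = 2 ⇒ (3F/5) − (3F/2) + F = 2.
Multiply by 10: (6 − 15 + 10)F = 20, i.e. 1F = 20.
So F = 20, E = 3·20/2 = 30, V = 3·20/5 = 12.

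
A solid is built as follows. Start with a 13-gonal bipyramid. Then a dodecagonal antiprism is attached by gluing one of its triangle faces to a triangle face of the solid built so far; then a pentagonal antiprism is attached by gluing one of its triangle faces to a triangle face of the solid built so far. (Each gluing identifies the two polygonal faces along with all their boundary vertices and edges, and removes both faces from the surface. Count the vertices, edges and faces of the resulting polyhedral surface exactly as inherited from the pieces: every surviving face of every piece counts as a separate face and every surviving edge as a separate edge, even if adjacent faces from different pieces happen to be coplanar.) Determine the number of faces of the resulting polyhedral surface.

A 13-gonal bipyramid: V=15, E=39, F=26.
Attach a dodecagonal antiprism (V=24, E=48, F=26) along a 3-gon: merge 3 vertices and 3 edges, delete both glued faces → V=36, E=84, F=50.
Attach a pentagonal antiprism (V=10, E=20, F=12) along a 3-gon: merge 3 vertices and 3 edges, delete both glued faces → V=43, E=101, F=60.
Check: V − E + F = 43 − 101 + 60 = 2.

60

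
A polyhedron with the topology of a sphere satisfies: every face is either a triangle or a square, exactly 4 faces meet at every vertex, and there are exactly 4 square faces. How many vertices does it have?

Let x be the number of triangles; then F = 4 + x.
Edge–face incidences: 2E = 4·4 + 3·x = 16 + 3x.
Every vertex has degree 4, so 4V = 2E.
Euler: V − E + F = 2 ⇒ (2E)/4 − E + (4 + x) = 2.
Multiply by 8: 2·(2E) − 4·(2E) + 8·(4 + x) = 16, i.e. 32 + 8x − 2·(16 + 3x) = 16.
Collecting terms: 2x = 16, so x = 8.
Then 2E = 16 + 3·8 = 40, so E = 20, V = 2E/4 = 10, F = 4 + 8 = 12.

10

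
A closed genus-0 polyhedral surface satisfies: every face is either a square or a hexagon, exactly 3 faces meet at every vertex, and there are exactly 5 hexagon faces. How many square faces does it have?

Let x be the number of squares; then F = 5 + x.
Edge–face incidences: 2E = 6·5 + 4·x = 30 + 4x.
Every vertex has degree 3, so 3V = 2E.
Euler: V − E + F = 2 ⇒ (2E)/3 − E + (5 + x) = 2.
Multiply by 6: 2·(2E) − 3·(2E) + 6·(5 + x) = 12, i.e. 30 + 6x − (30 + 4x) = 12.
Collecting terms: 2x = 12, so x = 6.
Then 2E = 30 + 4·6 = 54, so E = 27, V = 2E/3 = 18, F = 5 + 6 = 11.

6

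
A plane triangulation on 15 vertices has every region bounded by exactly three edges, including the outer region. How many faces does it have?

In a plane triangulation 3F = 2E and V − E + F = 2, so F = 2V − 4 = 2·15 − 4 = 26.

26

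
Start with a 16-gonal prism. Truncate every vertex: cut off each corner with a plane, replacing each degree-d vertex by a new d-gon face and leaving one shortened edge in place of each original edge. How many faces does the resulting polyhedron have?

50

The base solid has V = 32, E = 48, F = 18.
Truncation replaces each original edge-end by a new vertex, so V′ = 2E = 96.
Each original edge survives, and each old vertex of degree d contributes d new edges; summing degrees gives Σd = 2E, so E′ = E + 2E = 3E = 144.
Each original face survives and each original vertex becomes one new face: F′ = F + V = 50.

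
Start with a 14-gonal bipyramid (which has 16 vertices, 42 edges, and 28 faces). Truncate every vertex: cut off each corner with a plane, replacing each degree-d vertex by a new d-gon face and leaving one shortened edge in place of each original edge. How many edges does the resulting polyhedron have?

Truncation replaces each original edge-end by a new vertex, so V′ = 2E = 84.
Each original edge survives, and each old vertex of degree d contributes d new edges; summing degrees gives Σd = 2E, so E′ = E + 2E = 3E = 126.
Each original face survives and each original vertex becomes one new face: F′ = F + V = 44.

126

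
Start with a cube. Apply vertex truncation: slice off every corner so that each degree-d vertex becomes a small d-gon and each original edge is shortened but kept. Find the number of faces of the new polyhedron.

The base solid has V = 8, E = 12, F = 6.
Truncation replaces each original edge-end by a new vertex, so V′ = 2E = 24.
Each original edge survives, and each old vertex of degree d contributes d new edges; summing degrees gives Σd = 2E, so E′ = E + 2E = 3E = 36.
Each original face survives and each original vertex becomes one new face: F′ = F + V = 14.

14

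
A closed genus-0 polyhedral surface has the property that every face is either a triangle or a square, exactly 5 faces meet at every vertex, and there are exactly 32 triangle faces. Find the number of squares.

6

Let x be the number of squares; then F = 32 + x.
Edge–face incidences: 2E = 3·32 + 4·x = 96 + 4x.
Every vertex has degree 5, so 5V = 2E.
Euler: V − E + F = 2 ⇒ (2E)/5 − E + (32 + x) = 2.
Multiply by 10: 2·(2E) − 5·(2E) + 10·(32 + x) = 20, i.e. 320 + 10x − 3·(96 + 4x) = 20.
Collecting terms: −2x + 32 = 20, so −2x = −12, so x = 6.
Then 2E = 96 + 4·6 = 120, so E = 60, V = 2E/5 = 24, F = 32 + 6 = 38.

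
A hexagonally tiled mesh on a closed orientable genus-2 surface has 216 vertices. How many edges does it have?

327

χ = 2 − 2·2 = -2, and every face is a hexagon so 6F = 2E.
V − E + F = -2 with E = 6F/2 gives 216 − (6/2 − 1)·F = -2, so F = 109 and E = 327.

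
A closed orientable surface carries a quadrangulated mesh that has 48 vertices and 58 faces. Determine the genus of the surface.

Every face is a square, so 2E = 4·58 = 232, giving E = 116.
χ = V − E + F = 48 − 116 + 58 = -10.
For a closed orientable surface χ = 2 − 2g, so g = (2 − (-10))/2 = 6.

6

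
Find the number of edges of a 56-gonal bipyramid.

A bipyramid over an n-gon has 2n triangular faces and n + 2 vertices: V = 56 + 2 = 58, E = 3·56 = 168, F = 2·56 = 112.

168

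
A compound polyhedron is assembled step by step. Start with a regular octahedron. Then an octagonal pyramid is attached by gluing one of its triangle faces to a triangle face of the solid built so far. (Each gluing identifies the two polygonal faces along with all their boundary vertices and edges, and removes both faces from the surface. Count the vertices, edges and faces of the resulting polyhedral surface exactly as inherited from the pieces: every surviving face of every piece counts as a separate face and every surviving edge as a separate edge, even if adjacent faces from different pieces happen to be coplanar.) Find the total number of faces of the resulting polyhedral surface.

15

A regular octahedron: V=6, E=12, F=8.
Attach an octagonal pyramid (V=9, E=16, F=9) along a 3-gon: merge 3 vertices and 3 edges, delete both glued faces → V=12, E=25, F=15.
Check: V − E + F = 12 − 25 + 15 = 2.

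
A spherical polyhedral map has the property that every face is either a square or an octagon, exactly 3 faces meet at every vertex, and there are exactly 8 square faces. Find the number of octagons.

2

Let x be the number of octagons; then F = 8 + x.
Edge–face incidences: 2E = 4·8 + 8·x = 32 + 8x.
Every vertex has degree 3, so 3V = 2E.
Euler: V − E + F = 2 ⇒ (2E)/3 − E + (8 + x) = 2.
Multiply by 6: 2·(2E) − 3·(2E) + 6·(8 + x) = 12, i.e. 48 + 6x − (32 + 8x) = 12.
Collecting terms: −2x + 16 = 12, so −2x = −4, so x = 2.
Then 2E = 32 + 8·2 = 48, so E = 24, V = 2E/3 = 16, F = 8 + 2 = 10.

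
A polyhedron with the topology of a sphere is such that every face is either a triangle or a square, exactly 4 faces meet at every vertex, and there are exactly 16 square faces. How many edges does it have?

44

Let x be the number of triangles; then F = 16 + x.
Edge–face incidences: 2E = 4·16 + 3·x = 64 + 3x.
Every vertex has degree 4, so 4V = 2E.
Euler: V − E + F = 2 ⇒ (2E)/4 − E + (16 + x) = 2.
Multiply by 8: 2·(2E) − 4·(2E) + 8·(16 + x) = 16, i.e. 128 + 8x − 2·(64 + 3x) = 16.
Collecting terms: 2x = 16, so x = 8.
Then 2E = 64 + 3·8 = 88, so E = 44, V = 2E/4 = 22, F = 16 + 8 = 24.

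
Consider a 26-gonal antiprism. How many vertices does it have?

An antiprism on an n-gon has two n-gon caps and 2n triangles: V = 2·26 = 52, E = 4·26 = 104, F = 2·26 + 2 = 54.

52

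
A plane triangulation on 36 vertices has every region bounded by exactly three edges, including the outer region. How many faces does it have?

68

In a plane triangulation 3F = 2E and V − E + F = 2, so F = 2V − 4 = 2·36 − 4 = 68.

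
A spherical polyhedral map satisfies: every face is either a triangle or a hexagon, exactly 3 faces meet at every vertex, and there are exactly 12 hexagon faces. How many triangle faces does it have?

4

Let x be the number of triangles; then F = 12 + x.
Edge–face incidences: 2E = 6·12 + 3·x = 72 + 3x.
Every vertex has degree 3, so 3V = 2E.
Euler: V − E + F = 2 ⇒ (2E)/3 − E + (12 + x) = 2.
Multiply by 6: 2·(2E) − 3·(2E) + 6·(12 + x) = 12, i.e. 72 + 6x − (72 + 3x) = 12.
Collecting terms: 3x = 12, so x = 4.
Then 2E = 72 + 3·4 = 84, so E = 42, V = 2E/3 = 28, F = 12 + 4 = 16.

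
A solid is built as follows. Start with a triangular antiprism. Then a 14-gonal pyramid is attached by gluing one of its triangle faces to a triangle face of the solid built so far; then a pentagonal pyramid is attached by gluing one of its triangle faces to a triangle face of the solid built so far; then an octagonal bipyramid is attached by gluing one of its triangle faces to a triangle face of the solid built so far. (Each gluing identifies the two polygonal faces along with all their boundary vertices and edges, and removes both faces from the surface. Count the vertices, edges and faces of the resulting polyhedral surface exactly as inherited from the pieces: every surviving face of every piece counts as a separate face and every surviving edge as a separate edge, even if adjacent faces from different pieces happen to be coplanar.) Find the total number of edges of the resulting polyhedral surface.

65

A triangular antiprism: V=6, E=12, F=8.
Attach a 14-gonal pyramid (V=15, E=28, F=15) along a 3-gon: merge 3 vertices and 3 edges, delete both glued faces → V=18, E=37, F=21.
Attach a pentagonal pyramid (V=6, E=10, F=6) along a 3-gon: merge 3 vertices and 3 edges, delete both glued faces → V=21, E=44, F=25.
Attach an octagonal bipyramid (V=10, E=24, F=16) along a 3-gon: merge 3 vertices and 3 edges, delete both glued faces → V=28, E=65, F=39.
Check: V − E + F = 28 − 65 + 39 = 2.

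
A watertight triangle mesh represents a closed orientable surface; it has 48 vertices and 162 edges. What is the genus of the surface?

4

Every face is a triangle and each edge borders two faces, so 3F = 2·162, giving F = 108.
χ = V − E + F = 48 − 162 + 108 = -6.
For a closed orientable surface χ = 2 − 2g, so g = (2 − (-6))/2 = 4.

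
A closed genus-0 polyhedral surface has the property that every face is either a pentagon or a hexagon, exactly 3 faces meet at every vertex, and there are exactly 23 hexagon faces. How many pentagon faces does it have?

12

Let x be the number of pentagons; then F = 23 + x.
Edge–face incidences: 2E = 6·23 + 5·x = 138 + 5x.
Every vertex has degree 3, so 3V = 2E.
Euler: V − E + F = 2 ⇒ (2E)/3 − E + (23 + x) = 2.
Multiply by 6: 2·(2E) − 3·(2E) + 6·(23 + x) = 12, i.e. 138 + 6x − (138 + 5x) = 12.
Collecting terms: x = 12.
Then 2E = 138 + 5·12 = 198, so E = 99, V = 2E/3 = 66, F = 23 + 12 = 35.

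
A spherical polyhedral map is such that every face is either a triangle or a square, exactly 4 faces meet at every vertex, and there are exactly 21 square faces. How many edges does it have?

Let x be the number of triangles; then F = 21 + x.
Edge–face incidences: 2E = 4·21 + 3·x = 84 + 3x.
Every vertex has degree 4, so 4V = 2E.
Euler: V − E + F = 2 ⇒ (2E)/4 − E + (21 + x) = 2.
Multiply by 8: 2·(2E) − 4·(2E) + 8·(21 + x) = 16, i.e. 168 + 8x − 2·(84 + 3x) = 16.
Collecting terms: 2x = 16, so x = 8.
Then 2E = 84 + 3·8 = 108, so E = 54, V = 2E/4 = 27, F = 21 + 8 = 29.

54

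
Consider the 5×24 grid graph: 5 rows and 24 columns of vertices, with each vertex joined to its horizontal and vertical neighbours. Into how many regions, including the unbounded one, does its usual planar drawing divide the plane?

93

The grid has V = 5·24 = 120 vertices and E = 5·23 + 24·4 = 211 edges.
F = 2 − V + E = 2 − 120 + 211 = 93.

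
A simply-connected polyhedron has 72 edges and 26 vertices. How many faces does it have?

48

Here V − E + F = 2.
F = 2 − V + E = 2 − 26 + 72 = 48.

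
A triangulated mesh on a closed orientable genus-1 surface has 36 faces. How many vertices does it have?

18

χ = 2 − 2·1 = 0, and every face is a triangle so 3F = 2E.
E = 3·36/2 = 54. Then V = 0 + E − F = 0 + 54 − 36 = 18.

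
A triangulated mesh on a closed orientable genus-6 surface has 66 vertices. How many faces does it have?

152

χ = 2 − 2·6 = -10, and every face is a triangle so 3F = 2E.
V − E + F = -10 with E = 3F/2 gives 66 − (3/2 − 1)·F = -10, so F = 152 and E = 228.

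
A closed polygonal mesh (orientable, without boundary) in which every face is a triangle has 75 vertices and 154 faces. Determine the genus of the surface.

2

Every face is a triangle, so 2E = 3·154 = 462, giving E = 231.
χ = V − E + F = 75 − 231 + 154 = -2.
For a closed orientable surface χ = 2 − 2g, so g = (2 − (-2))/2 = 2.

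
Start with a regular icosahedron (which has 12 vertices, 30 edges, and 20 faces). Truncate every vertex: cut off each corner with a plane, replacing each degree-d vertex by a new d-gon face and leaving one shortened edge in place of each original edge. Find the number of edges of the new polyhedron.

Truncation replaces each original edge-end by a new vertex, so V′ = 2E = 60.
Each original edge survives, and each old vertex of degree d contributes d new edges; summing degrees gives Σd = 2E, so E′ = E + 2E = 3E = 90.
Each original face survives and each original vertex becomes one new face: F′ = F + V = 32.

90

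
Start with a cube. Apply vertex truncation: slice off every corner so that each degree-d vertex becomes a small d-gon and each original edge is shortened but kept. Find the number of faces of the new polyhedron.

The base solid has V = 8, E = 12, F = 6.
Truncation replaces each original edge-end by a new vertex, so V′ = 2E = 24.
Each original edge survives, and each old vertex of degree d contributes d new edges; summing degrees gives Σd = 2E, so E′ = E + 2E = 3E = 36.
Each original face survives and each original vertex becomes one new face: F′ = F + V = 14.

14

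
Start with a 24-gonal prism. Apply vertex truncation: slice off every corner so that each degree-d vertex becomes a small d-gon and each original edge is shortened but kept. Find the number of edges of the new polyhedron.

The base solid has V = 48, E = 72, F = 26.
Truncation replaces each original edge-end by a new vertex, so V′ = 2E = 144.
Each original edge survives, and each old vertex of degree d contributes d new edges; summing degrees gives Σd = 2E, so E′ = E + 2E = 3E = 216.
Each original face survives and each original vertex becomes one new face: F′ = F + V = 74.

216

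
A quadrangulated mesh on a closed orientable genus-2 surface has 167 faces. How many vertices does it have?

χ = 2 − 2·2 = -2, and every face is a square so 4F = 2E.
E = 4·167/2 = 334. Then V = -2 + E − F = -2 + 334 − 167 = 165.

165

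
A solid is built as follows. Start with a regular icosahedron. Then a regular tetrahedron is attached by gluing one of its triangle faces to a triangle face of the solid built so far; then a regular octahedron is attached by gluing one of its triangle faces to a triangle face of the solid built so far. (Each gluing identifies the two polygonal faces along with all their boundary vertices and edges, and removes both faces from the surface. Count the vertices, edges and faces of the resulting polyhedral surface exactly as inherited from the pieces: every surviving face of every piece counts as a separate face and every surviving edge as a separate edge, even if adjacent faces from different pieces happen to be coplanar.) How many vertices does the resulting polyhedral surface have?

A regular icosahedron: V=12, E=30, F=20.
Attach a regular tetrahedron (V=4, E=6, F=4) along a 3-gon: merge 3 vertices and 3 edges, delete both glued faces → V=13, E=33, F=22.
Attach a regular octahedron (V=6, E=12, F=8) along a 3-gon: merge 3 vertices and 3 edges, delete both glued faces → V=16, E=42, F=28.
Check: V − E + F = 16 − 42 + 28 = 2.

16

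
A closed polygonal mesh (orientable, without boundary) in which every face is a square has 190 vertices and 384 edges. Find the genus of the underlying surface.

Every face is a square and each edge borders two faces, so 4F = 2·384, giving F = 192.
χ = V − E + F = 190 − 384 + 192 = -2.
For a closed orientable surface χ = 2 − 2g, so g = (2 − (-2))/2 = 2.

2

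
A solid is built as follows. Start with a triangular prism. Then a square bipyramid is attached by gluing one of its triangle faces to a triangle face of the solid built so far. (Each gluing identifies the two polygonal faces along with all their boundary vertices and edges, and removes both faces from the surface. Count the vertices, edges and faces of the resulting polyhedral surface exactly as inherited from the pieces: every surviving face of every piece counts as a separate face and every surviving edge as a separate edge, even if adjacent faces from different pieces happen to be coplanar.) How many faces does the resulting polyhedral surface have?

11

A triangular prism: V=6, E=9, F=5.
Attach a square bipyramid (V=6, E=12, F=8) along a 3-gon: merge 3 vertices and 3 edges, delete both glued faces → V=9, E=18, F=11.
Check: V − E + F = 9 − 18 + 11 = 2.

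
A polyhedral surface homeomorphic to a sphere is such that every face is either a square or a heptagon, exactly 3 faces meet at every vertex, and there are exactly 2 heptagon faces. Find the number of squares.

Let x be the number of squares; then F = 2 + x.
Edge–face incidences: 2E = 7·2 + 4·x = 14 + 4x.
Every vertex has degree 3, so 3V = 2E.
Euler: V − E + F = 2 ⇒ (2E)/3 − E + (2 + x) = 2.
Multiply by 6: 2·(2E) − 3·(2E) + 6·(2 + x) = 12, i.e. 12 + 6x − (14 + 4x) = 12.
Collecting terms: 2x − 2 = 12, so 2x = 14, so x = 7.
Then 2E = 14 + 4·7 = 42, so E = 21, V = 2E/3 = 14, F = 2 + 7 = 9.

7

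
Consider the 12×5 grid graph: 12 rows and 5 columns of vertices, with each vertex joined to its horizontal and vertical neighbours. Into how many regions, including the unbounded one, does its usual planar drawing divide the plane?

The grid has V = 12·5 = 60 vertices and E = 12·4 + 5·11 = 103 edges.
F = 2 − V + E = 2 − 60 + 103 = 45.

45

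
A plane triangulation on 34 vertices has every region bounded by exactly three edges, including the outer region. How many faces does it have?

In a plane triangulation 3F = 2E and V − E + F = 2, so F = 2V − 4 = 2·34 − 4 = 64.

64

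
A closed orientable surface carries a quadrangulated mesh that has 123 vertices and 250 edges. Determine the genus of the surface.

Every face is a square and each edge borders two faces, so 4F = 2·250, giving F = 125.
χ = V − E + F = 123 − 250 + 125 = -2.
For a closed orientable surface χ = 2 − 2g, so g = (2 − (-2))/2 = 2.

2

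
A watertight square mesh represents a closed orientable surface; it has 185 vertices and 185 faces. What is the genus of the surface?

1

Every face is a square, so 2E = 4·185 = 740, giving E = 370.
χ = V − E + F = 185 − 370 + 185 = 0.
For a closed orientable surface χ = 2 − 2g, so g = (2 − (0))/2 = 1.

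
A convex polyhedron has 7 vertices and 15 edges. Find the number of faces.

10

Here V − E + F = 2.
F = 2 − V + E = 2 − 7 + 15 = 10.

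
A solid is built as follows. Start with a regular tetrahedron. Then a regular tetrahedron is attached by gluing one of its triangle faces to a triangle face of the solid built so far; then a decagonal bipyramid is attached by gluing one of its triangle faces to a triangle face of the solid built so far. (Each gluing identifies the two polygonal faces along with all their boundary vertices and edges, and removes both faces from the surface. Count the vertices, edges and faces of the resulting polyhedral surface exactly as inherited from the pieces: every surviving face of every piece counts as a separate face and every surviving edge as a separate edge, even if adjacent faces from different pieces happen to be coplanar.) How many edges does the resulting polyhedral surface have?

A regular tetrahedron: V=4, E=6, F=4.
Attach a regular tetrahedron (V=4, E=6, F=4) along a 3-gon: merge 3 vertices and 3 edges, delete both glued faces → V=5, E=9, F=6.
Attach a decagonal bipyramid (V=12, E=30, F=20) along a 3-gon: merge 3 vertices and 3 edges, delete both glued faces → V=14, E=36, F=24.
Check: V − E + F = 14 − 36 + 24 = 2.

36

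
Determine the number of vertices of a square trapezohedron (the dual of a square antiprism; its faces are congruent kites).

10

The n-trapezohedron (dual of the n-antiprism) has V = 2·4 + 2 = 10, E = 4·4 = 16, F = 2·4 = 8.
Check: V − E + F = 10 − 16 + 8 = 2.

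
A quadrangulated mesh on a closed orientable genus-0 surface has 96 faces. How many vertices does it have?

χ = 2 − 2·0 = 2, and every face is a square so 4F = 2E.
E = 4·96/2 = 192. Then V = 2 + E − F = 2 + 192 − 96 = 98.

98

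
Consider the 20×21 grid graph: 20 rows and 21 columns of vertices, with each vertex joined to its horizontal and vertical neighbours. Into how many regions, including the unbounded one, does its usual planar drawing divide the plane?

The grid has V = 20·21 = 420 vertices and E = 20·20 + 21·19 = 799 edges.
F = 2 − V + E = 2 − 420 + 799 = 381.

381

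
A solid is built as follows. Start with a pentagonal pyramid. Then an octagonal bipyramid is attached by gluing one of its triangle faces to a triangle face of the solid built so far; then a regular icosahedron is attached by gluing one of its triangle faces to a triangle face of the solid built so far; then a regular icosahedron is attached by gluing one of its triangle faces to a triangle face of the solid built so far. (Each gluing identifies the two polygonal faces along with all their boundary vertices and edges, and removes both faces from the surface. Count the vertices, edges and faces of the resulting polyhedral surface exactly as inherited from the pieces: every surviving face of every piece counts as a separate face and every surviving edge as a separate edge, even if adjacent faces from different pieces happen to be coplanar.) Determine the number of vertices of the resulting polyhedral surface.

31

A pentagonal pyramid: V=6, E=10, F=6.
Attach an octagonal bipyramid (V=10, E=24, F=16) along a 3-gon: merge 3 vertices and 3 edges, delete both glued faces → V=13, E=31, F=20.
Attach a regular icosahedron (V=12, E=30, F=20) along a 3-gon: merge 3 vertices and 3 edges, delete both glued faces → V=22, E=58, F=38.
Attach a regular icosahedron (V=12, E=30, F=20) along a 3-gon: merge 3 vertices and 3 edges, delete both glued faces → V=31, E=85, F=56.
Check: V − E + F = 31 − 85 + 56 = 2.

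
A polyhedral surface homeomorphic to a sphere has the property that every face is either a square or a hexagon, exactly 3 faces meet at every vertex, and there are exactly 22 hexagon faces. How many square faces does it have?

Let x be the number of squares; then F = 22 + x.
Edge–face incidences: 2E = 6·22 + 4·x = 132 + 4x.
Every vertex has degree 3, so 3V = 2E.
Euler: V − E + F = 2 ⇒ (2E)/3 − E + (22 + x) = 2.
Multiply by 6: 2·(2E) − 3·(2E) + 6·(22 + x) = 12, i.e. 132 + 6x − (132 + 4x) = 12.
Collecting terms: 2x = 12, so x = 6.
Then 2E = 132 + 4·6 = 156, so E = 78, V = 2E/3 = 52, F = 22 + 6 = 28.

6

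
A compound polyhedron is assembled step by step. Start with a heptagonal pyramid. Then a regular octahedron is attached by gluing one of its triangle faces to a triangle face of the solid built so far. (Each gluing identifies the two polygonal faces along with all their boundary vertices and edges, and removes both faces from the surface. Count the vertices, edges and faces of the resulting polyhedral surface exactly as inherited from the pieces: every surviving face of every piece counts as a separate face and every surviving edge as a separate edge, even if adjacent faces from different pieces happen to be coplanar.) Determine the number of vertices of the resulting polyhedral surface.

A heptagonal pyramid: V=8, E=14, F=8.
Attach a regular octahedron (V=6, E=12, F=8) along a 3-gon: merge 3 vertices and 3 edges, delete both glued faces → V=11, E=23, F=14.
Check: V − E + F = 11 − 23 + 14 = 2.

11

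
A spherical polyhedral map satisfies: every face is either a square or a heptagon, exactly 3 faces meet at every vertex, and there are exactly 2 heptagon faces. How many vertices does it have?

Let x be the number of squares; then F = 2 + x.
Edge–face incidences: 2E = 7·2 + 4·x = 14 + 4x.
Every vertex has degree 3, so 3V = 2E.
Euler: V − E + F = 2 ⇒ (2E)/3 − E + (2 + x) = 2.
Multiply by 6: 2·(2E) − 3·(2E) + 6·(2 + x) = 12, i.e. 12 + 6x − (14 + 4x) = 12.
Collecting terms: 2x − 2 = 12, so 2x = 14, so x = 7.
Then 2E = 14 + 4·7 = 42, so E = 21, V = 2E/3 = 14, F = 2 + 7 = 9.

14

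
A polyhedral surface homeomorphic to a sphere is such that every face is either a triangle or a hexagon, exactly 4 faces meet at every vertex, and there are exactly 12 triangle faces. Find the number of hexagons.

2

Let x be the number of hexagons; then F = 12 + x.
Edge–face incidences: 2E = 3·12 + 6·x = 36 + 6x.
Every vertex has degree 4, so 4V = 2E.
Euler: V − E + F = 2 ⇒ (2E)/4 − E + (12 + x) = 2.
Multiply by 8: 2·(2E) − 4·(2E) + 8·(12 + x) = 16, i.e. 96 + 8x − 2·(36 + 6x) = 16.
Collecting terms: −4x + 24 = 16, so −4x = −8, so x = 2.
Then 2E = 36 + 6·2 = 48, so E = 24, V = 2E/4 = 12, F = 12 + 2 = 14.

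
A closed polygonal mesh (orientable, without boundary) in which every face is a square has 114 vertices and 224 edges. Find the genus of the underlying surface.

0

Every face is a square and each edge borders two faces, so 4F = 2·224, giving F = 112.
χ = V − E + F = 114 − 224 + 112 = 2.
For a closed orientable surface χ = 2 − 2g, so g = (2 − (2))/2 = 0.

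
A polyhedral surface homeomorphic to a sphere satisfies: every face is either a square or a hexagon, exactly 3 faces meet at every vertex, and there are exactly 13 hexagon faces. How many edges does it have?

Let x be the number of squares; then F = 13 + x.
Edge–face incidences: 2E = 6·13 + 4·x = 78 + 4x.
Every vertex has degree 3, so 3V = 2E.
Euler: V − E + F = 2 ⇒ (2E)/3 − E + (13 + x) = 2.
Multiply by 6: 2·(2E) − 3·(2E) + 6·(13 + x) = 12, i.e. 78 + 6x − (78 + 4x) = 12.
Collecting terms: 2x = 12, so x = 6.
Then 2E = 78 + 4·6 = 102, so E = 51, V = 2E/3 = 34, F = 13 + 6 = 19.

51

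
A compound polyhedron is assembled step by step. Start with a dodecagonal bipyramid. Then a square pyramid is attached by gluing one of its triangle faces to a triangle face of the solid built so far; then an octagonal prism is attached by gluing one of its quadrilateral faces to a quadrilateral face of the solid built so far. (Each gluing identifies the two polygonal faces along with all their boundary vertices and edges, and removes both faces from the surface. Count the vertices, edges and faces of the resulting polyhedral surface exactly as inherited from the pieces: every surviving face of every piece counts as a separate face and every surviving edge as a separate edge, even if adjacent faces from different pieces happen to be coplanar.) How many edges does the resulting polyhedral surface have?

61

A dodecagonal bipyramid: V=14, E=36, F=24.
Attach a square pyramid (V=5, E=8, F=5) along a 3-gon: merge 3 vertices and 3 edges, delete both glued faces → V=16, E=41, F=27.
Attach an octagonal prism (V=16, E=24, F=10) along a 4-gon: merge 4 vertices and 4 edges, delete both glued faces → V=28, E=61, F=35.
Check: V − E + F = 28 − 61 + 35 = 2.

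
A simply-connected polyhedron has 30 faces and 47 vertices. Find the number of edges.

75

Here V − E + F = 2.
E = V + F − (2) = 47 + 30 − (2) = 75.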